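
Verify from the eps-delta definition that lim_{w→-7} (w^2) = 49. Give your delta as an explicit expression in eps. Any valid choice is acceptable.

delta = min(2, eps/16)

Let eps > 0 be given. We seek delta > 0 with 0 < |w + 7| < delta ⇒ |w^2 − 49| < eps.
Factor: w^2 − 49 = (w + 7)(w - 7), so |w^2 − 49| = |w + 7|·|w - 7|.
Impose delta ≤ 2 so that |w| < 9; then |w - 7| ≤ 16.
Hence |w^2 − 49| ≤ 16|w + 7|, which is < eps once |w + 7| < eps/16.
Take delta = min(2, eps/16). If 0 < |w + 7| < delta then both bounds hold and |w^2 − 49| ≤ 16|w + 7| < 16·(eps/16) = eps.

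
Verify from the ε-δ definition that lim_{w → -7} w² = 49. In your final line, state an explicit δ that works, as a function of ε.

δ = min(1, ε/15)

Fix ε > 0. We seek δ > 0 with 0 < |w + 7| < δ ⇒ |w² − 49| < ε.
Factor: w² − 49 = (w + 7)(w - 7), so |w² − 49| = |w + 7|·|w - 7|.
Impose δ ≤ 1 so that |w| < 8; then |w - 7| ≤ 15.
Hence |w² − 49| ≤ 15|w + 7|, which is < ε once |w + 7| < ε/15.
Take δ = min(1, ε/15). If 0 < |w + 7| < δ then both bounds hold and |w² − 49| ≤ 15|w + 7| < 15·(ε/15) = ε.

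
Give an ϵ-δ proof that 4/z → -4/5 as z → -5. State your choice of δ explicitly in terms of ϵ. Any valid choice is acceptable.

δ = min(5/2, (25/8)ϵ)

Fix ϵ > 0. We seek δ > 0 such that 0 < |z + 5| < δ implies |4/z + 4/5| < ϵ.
|4/z + 4/5| = 4·|-5 − z|/(5·|z|) = 4|z + 5|/(5|z|).
Restrict δ ≤ 5/2. Then |z + 5| < 5/2 gives |z| > 5/2, so 5|z| > 25/2.
Then |4/z + 4/5| < 4|z + 5|/(25/2), which is < ϵ when |z + 5| < (25/8)ϵ.
Take δ = min(5/2, (25/8)ϵ). Then 0 < |z + 5| < δ gives both |z + 5| < 5/2 and |z + 5| < (25/8)ϵ, so |4/z + 4/5| < ϵ.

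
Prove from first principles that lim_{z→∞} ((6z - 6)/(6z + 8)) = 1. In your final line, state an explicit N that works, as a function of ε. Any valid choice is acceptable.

Suppose ε > 0. We seek N > 0 such that z > N implies |(6z - 6)/(6z + 8) − 1| < ε.
(6z - 6)/(6z + 8) − 1 = (6(6z - 6) − 6(6z + 8)) / (6(6z + 8)) = -84/(6(6z + 8)).
For z > 0 we have 6z + 8 > 6z, so |(6z - 6)/(6z + 8) − 1| = 84/(6(6z + 8)) < 84/(6·6z) = (7/3)/z.
Thus |(6z - 6)/(6z + 8) − 1| < ε whenever z > (7/3)/ε.
Take N = (7/3)/ε. If z > N then |(6z - 6)/(6z + 8) − 1| < (7/3)/z < ε.

N = (7/3)/ε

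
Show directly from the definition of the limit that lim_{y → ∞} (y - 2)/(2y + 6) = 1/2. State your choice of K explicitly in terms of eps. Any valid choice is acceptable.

Let eps > 0. We seek K > 0 such that y > K implies |(y - 2)/(2y + 6) − (1/2)| < eps.
(y - 2)/(2y + 6) − (1/2) = (2(y - 2) − (2y + 6)) / (2(2y + 6)) = -10/(2(2y + 6)).
For y > 0 we have 2y + 6 > 2y, so |(y - 2)/(2y + 6) − (1/2)| = 10/(2(2y + 6)) < 10/(2·2y) = (5/2)/y.
Thus |(y - 2)/(2y + 6) − (1/2)| < eps whenever y > (5/2)/eps.
Take K = (5/2)/eps. If y > K then |(y - 2)/(2y + 6) − (1/2)| < (5/2)/y < eps.

K = (5/2)/eps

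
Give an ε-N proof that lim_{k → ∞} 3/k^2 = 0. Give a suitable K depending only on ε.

K = (3/ε)^{1/2}

Let ε > 0. For k ≥ 1, |3/k^2 − 0| = 3/k^2.
3/k^2 < ε ⇔ k^2 > 3/ε ⇔ k > (3/ε)^{1/2}.
Take K = (3/ε)^{1/2}. Then k > K implies 3/k^2 < ε.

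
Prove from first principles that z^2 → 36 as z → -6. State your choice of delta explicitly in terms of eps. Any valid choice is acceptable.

delta = min(2, eps/14)

Suppose eps > 0. We seek delta > 0 with 0 < |z + 6| < delta ⇒ |z^2 − 36| < eps.
Factor: z^2 − 36 = (z + 6)(z - 6), so |z^2 − 36| = |z + 6|·|z - 6|.
Impose delta ≤ 2 so that |z| < 8; then |z - 6| ≤ 14.
Hence |z^2 − 36| ≤ 14|z + 6|, which is < eps once |z + 6| < eps/14.
Take delta = min(2, eps/14). If 0 < |z + 6| < delta then both bounds hold and |z^2 − 36| ≤ 14|z + 6| < 14·(eps/14) = eps.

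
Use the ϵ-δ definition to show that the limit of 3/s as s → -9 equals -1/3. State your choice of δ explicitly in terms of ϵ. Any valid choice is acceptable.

δ = min(9/2, (27/2)ϵ)

Let ϵ > 0. We seek δ > 0 such that 0 < |s + 9| < δ implies |3/s + 1/3| < ϵ.
|3/s + 1/3| = 3·|-9 − s|/(9·|s|) = 3|s + 9|/(9|s|).
Require δ ≤ 9/2 so that |s| > 9 − 9/2 = 9/2, hence 9|s| > 81/2.
Then |3/s + 1/3| < 3|s + 9|/(81/2), which is < ϵ when |s + 9| < (27/2)ϵ.
Take δ = min(9/2, (27/2)ϵ). Then 0 < |s + 9| < δ gives both |s + 9| < 9/2 and |s + 9| < (27/2)ϵ, so |3/s + 1/3| < ϵ.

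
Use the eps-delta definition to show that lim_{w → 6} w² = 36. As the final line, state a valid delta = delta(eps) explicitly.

delta = min(1, eps/13)

Let eps > 0. We seek delta > 0 with 0 < |w − 6| < delta ⇒ |w² − 36| < eps.
Factor: w² − 36 = (w − 6)(w + 6), so |w² − 36| = |w − 6|·|w + 6|.
Restrict delta ≤ 1. Then |w − 6| < 1 gives |w| < 7, so by the triangle inequality |w + 6| ≤ 7 + 6 = 13.
Hence |w² − 36| ≤ 13|w − 6|, which is < eps once |w − 6| < eps/13.
Take delta = min(1, eps/13). If 0 < |w − 6| < delta then both bounds hold and |w² − 36| ≤ 13|w − 6| < 13·(eps/13) = eps.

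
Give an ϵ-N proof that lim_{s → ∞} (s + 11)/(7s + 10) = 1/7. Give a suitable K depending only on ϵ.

Fix ϵ > 0. We seek K > 0 such that s > K implies |(s + 11)/(7s + 10) − (1/7)| < ϵ.
(s + 11)/(7s + 10) − (1/7) = (7(s + 11) − (7s + 10)) / (7(7s + 10)) = 67/(7(7s + 10)).
For s > 0 we have 7s + 10 > 7s, so |(s + 11)/(7s + 10) − (1/7)| = 67/(7(7s + 10)) < 67/(7·7s) = (67/49)/s.
Thus |(s + 11)/(7s + 10) − (1/7)| < ϵ whenever s > (67/49)/ϵ.
Take K = (67/49)/ϵ. If s > K then |(s + 11)/(7s + 10) − (1/7)| < (67/49)/s < ϵ.

K = (67/49)/ϵ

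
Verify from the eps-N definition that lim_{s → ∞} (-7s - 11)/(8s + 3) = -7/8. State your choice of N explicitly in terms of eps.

Fix eps > 0. We seek N > 0 such that s > N implies |(-7s - 11)/(8s + 3) + 7/8| < eps.
(-7s - 11)/(8s + 3) + 7/8 = (8(-7s - 11) − (-7)(8s + 3)) / (8(8s + 3)) = -67/(8(8s + 3)).
For s > 0 we have 8s + 3 > 8s, so |(-7s - 11)/(8s + 3) + 7/8| = 67/(8(8s + 3)) < 67/(8·8s) = (67/64)/s.
Thus |(-7s - 11)/(8s + 3) + 7/8| < eps whenever s > (67/64)/eps.
Take N = (67/64)/eps. If s > N then |(-7s - 11)/(8s + 3) + 7/8| < (67/64)/s < eps.

N = (67/64)/eps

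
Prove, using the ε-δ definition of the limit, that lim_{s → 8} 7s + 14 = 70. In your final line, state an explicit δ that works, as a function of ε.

Fix ε > 0. We need δ > 0 so that 0 < |s − 8| < δ implies |(7s + 14) − 70| < ε.
Since (7s + 14) − 70 = 7(s − 8), we have |(7s + 14) − 70| = 7|s − 8|.
Thus it suffices that |s − 8| < ε/7.
Take δ = ε/7. If 0 < |s − 8| < δ then |(7s + 14) − 70| = 7|s − 8| < 7·(ε/7) = ε.

δ = ε/7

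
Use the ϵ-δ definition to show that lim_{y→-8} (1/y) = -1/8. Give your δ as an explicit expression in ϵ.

δ = min(4, 32ϵ)

Fix ϵ > 0. We seek δ > 0 such that 0 < |y + 8| < δ implies |1/y + 1/8| < ϵ.
|1/y + 1/8| = |-8 − y|/(8·|y|) = |y + 8|/(8|y|).
Require δ ≤ 4 so that |y| > 8 − 4 = 4, hence 8|y| > 32.
Then |1/y + 1/8| < |y + 8|/32, which is < ϵ when |y + 8| < 32ϵ.
Take δ = min(4, 32ϵ). Then 0 < |y + 8| < δ gives both |y + 8| < 4 and |y + 8| < 32ϵ, so |1/y + 1/8| < ϵ.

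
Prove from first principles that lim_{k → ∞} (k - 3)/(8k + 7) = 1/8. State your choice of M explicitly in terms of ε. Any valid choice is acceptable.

M = (31/64)/ε

Let ε > 0 be given. For k ≥ 1, |(k - 3)/(8k + 7) − (1/8)| = |-31|/(8(8k + 7)) = 31/(8(8k + 7)).
Since 8k + 7 ≥ 8k for k ≥ 1, this is ≤ 31/(8·8k) = (31/64)/k.
So |(k - 3)/(8k + 7) − (1/8)| < ε whenever k > (31/64)/ε.
Take M = (31/64)/ε. If k > M then |(k - 3)/(8k + 7) − (1/8)| ≤ (31/64)/k < ε.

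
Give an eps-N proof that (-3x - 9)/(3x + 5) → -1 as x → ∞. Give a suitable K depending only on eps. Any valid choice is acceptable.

K = (4/3)/eps

Let eps > 0. We seek K > 0 such that x > K implies |(-3x - 9)/(3x + 5) + 1| < eps.
(-3x - 9)/(3x + 5) + 1 = (3(-3x - 9) − (-3)(3x + 5)) / (3(3x + 5)) = -12/(3(3x + 5)).
For x > 0 we have 3x + 5 > 3x, so |(-3x - 9)/(3x + 5) + 1| = 12/(3(3x + 5)) < 12/(3·3x) = (4/3)/x.
Thus |(-3x - 9)/(3x + 5) + 1| < eps whenever x > (4/3)/eps.
Take K = (4/3)/eps. If x > K then |(-3x - 9)/(3x + 5) + 1| < (4/3)/x < eps.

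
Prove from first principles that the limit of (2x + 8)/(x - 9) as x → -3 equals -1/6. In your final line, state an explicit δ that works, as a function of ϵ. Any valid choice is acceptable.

δ = min(6, (36/13)ϵ)

Let ϵ > 0 be given. We want δ > 0 with 0 < |x + 3| < δ ⇒ |(2x + 8)/(x - 9) + 1/6| < ϵ.
Combining over a common denominator, (2x + 8)/(x - 9) + 1/6 = [(2x + 8)·(-12) − 2·(x - 9)] / [(-12)·(x - 9)] = -26(x + 3) / ((-12)(x - 9)).
So |(2x + 8)/(x - 9) + 1/6| = 26|x + 3| / (12·|x − 9|).
Restrict δ ≤ 6. Then |x + 3| < 6 gives |x − 9| = |(x + 3) + (-12)| ≥ 12 − 6 = 6.
Hence |(2x + 8)/(x - 9) + 1/6| < 26|x + 3|/(12·6) = (13/36)|x + 3|, which is < ϵ once |x + 3| < (36/13)ϵ.
Take δ = min(6, (36/13)ϵ). Then 0 < |x + 3| < δ forces both bounds, so |(2x + 8)/(x - 9) + 1/6| < ϵ.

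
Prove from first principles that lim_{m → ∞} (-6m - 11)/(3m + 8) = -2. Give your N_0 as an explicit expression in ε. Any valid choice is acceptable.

Let ε > 0 be given. For m ≥ 1, |(-6m - 11)/(3m + 8) + 2| = |15|/(3(3m + 8)) = 15/(3(3m + 8)).
Since 3m + 8 ≥ 3m for m ≥ 1, this is ≤ 15/(3·3m) = (5/3)/m.
So |(-6m - 11)/(3m + 8) + 2| < ε whenever m > (5/3)/ε.
Take N_0 = (5/3)/ε. If m > N_0 then |(-6m - 11)/(3m + 8) + 2| ≤ (5/3)/m < ε.

N_0 = (5/3)/ε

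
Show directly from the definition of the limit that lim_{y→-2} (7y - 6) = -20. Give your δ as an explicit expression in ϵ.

Let ϵ > 0. We need δ > 0 so that 0 < |y + 2| < δ implies |(7y - 6) + 20| < ϵ.
Since (7y - 6) + 20 = 7(y + 2), we have |(7y - 6) + 20| = 7|y + 2|.
So 7|y + 2| < ϵ exactly when |y + 2| < ϵ/7.
Choosing δ = ϵ/7 gives |(7y - 6) + 20| = 7|y + 2| < ϵ whenever |y + 2| < δ.

δ = ϵ/7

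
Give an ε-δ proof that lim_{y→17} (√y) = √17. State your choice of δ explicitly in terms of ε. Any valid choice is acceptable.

Fix ε > 0. We want δ > 0 such that 0 < |y − 17| < δ implies |√y − √17| < ε.
Multiplying by the conjugate, |√y − √17| = |y − 17|/(√y + √17).
Restrict δ ≤ 17 so that |y − 17| < 17 forces y > 0, and then √y + √17 > √17.
Hence |√y − √17| < |y − 17|/√17, which is < ε once |y − 17| < √17·ε.
Take δ = min(17, √17·ε). If 0 < |y − 17| < δ then y > 0 and |√y − √17| < |y − 17|/√17 < ε.

δ = min(17, √17·ε)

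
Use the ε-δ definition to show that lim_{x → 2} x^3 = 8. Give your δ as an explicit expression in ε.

δ = min(1, ε/19)

Let ε > 0. We seek δ > 0 with 0 < |x − 2| < δ ⇒ |x^3 − 8| < ε.
Factor: x^3 − 8 = (x − 2)(x^2 + 2x + 4), so |x^3 − 8| = |x − 2|·|x^2 + 2x + 4|.
Restrict δ ≤ 1. Then |x − 2| < 1 gives |x| < 3, so by the triangle inequality |x^2 + 2x + 4| ≤ 3^2 + 2·3 + 4 = 19.
Hence |x^3 − 8| ≤ 19|x − 2|, which is < ε once |x − 2| < ε/19.
Take δ = min(1, ε/19). If 0 < |x − 2| < δ then both bounds hold and |x^3 − 8| ≤ 19|x − 2| < 19·(ε/19) = ε.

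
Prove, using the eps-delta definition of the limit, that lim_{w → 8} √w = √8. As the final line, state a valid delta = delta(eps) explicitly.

Fix eps > 0. We want delta > 0 such that 0 < |w − 8| < delta implies |√w − √8| < eps.
Rationalise: √w − √8 = (w − 8)/(√w + √8), so |√w − √8| = |w − 8|/(√w + √8).
Restrict delta ≤ 8 so that |w − 8| < 8 forces w > 0, and then √w + √8 > √8.
Hence |√w − √8| < |w − 8|/√8, which is < eps once |w − 8| < √8·eps.
Take delta = min(8, √8·eps). If 0 < |w − 8| < delta then w > 0 and |√w − √8| < |w − 8|/√8 < eps.

delta = min(8, √8·eps)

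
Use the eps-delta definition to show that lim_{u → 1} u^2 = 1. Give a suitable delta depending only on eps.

Suppose eps > 0. We seek delta > 0 with 0 < |u − 1| < delta ⇒ |u^2 − 1| < eps.
Factor: u^2 − 1 = (u − 1)(u + 1), so |u^2 − 1| = |u − 1|·|u + 1|.
Restrict delta ≤ 2. Then |u − 1| < 2 gives |u| < 3, so by the triangle inequality |u + 1| ≤ 3 + 1 = 4.
Hence |u^2 − 1| ≤ 4|u − 1|, which is < eps once |u − 1| < eps/4.
Take delta = min(2, eps/4). If 0 < |u − 1| < delta then both bounds hold and |u^2 − 1| ≤ 4|u − 1| < 4·(eps/4) = eps.

delta = min(2, eps/4)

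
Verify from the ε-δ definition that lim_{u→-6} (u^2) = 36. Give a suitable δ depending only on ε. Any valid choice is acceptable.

δ = min(1, ε/13)

Fix ε > 0. We seek δ > 0 with 0 < |u + 6| < δ ⇒ |u^2 − 36| < ε.
Factor: u^2 − 36 = (u + 6)(u - 6), so |u^2 − 36| = |u + 6|·|u - 6|.
Restrict δ ≤ 1. Then |u + 6| < 1 gives |u| < 7, so by the triangle inequality |u - 6| ≤ 7 + 6 = 13.
Hence |u^2 − 36| ≤ 13|u + 6|, which is < ε once |u + 6| < ε/13.
Take δ = min(1, ε/13). If 0 < |u + 6| < δ then both bounds hold and |u^2 − 36| ≤ 13|u + 6| < 13·(ε/13) = ε.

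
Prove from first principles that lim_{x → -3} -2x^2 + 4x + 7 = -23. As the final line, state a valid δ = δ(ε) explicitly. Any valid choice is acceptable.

δ = min(2, ε/20)

Let ε > 0. We want δ > 0 such that 0 < |x + 3| < δ implies |(-2x^2 + 4x + 7) + 23| < ε.
(-2x^2 + 4x + 7) + 23 = -2x^2 + 4x + 30 = (x + 3)(-2x + 10).
So |(-2x^2 + 4x + 7) + 23| = |x + 3|·|-2x + 10|.
Assume first that |x + 3| < 2, so |x| < 5. Then |-2x + 10| ≤ 2·5 + 10 = 20.
Hence |(-2x^2 + 4x + 7) + 23| ≤ 20|x + 3| < ε provided |x + 3| < ε/20.
Take δ = min(2, ε/20). Then 0 < |x + 3| < δ gives both |x + 3| < 2 and |x + 3| < ε/20, so |(-2x^2 + 4x + 7) + 23| < ε.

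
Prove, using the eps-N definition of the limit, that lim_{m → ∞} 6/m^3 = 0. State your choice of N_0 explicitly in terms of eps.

N_0 = (6/eps)^{1/3}

Let eps > 0. For m ≥ 1, |6/m^3 − 0| = 6/m^3.
6/m^3 < eps ⇔ m^3 > 6/eps ⇔ m > (6/eps)^{1/3}.
Take N_0 = (6/eps)^{1/3}. Then m > N_0 implies 6/m^3 < eps.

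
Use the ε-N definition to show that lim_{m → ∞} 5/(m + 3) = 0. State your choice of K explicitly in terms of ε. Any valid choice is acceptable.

Suppose ε > 0. For m ≥ 1, |5/(m + 3) − 0| = 5/(m + 3) ≤ 5/m.
We need 5/m < ε, i.e. m > 5/ε.
Take K = 5/ε. If m > K then |5/(m + 3)| ≤ 5/m < ε.

K = 5/ε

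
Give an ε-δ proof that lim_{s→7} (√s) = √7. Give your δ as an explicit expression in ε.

Fix ε > 0. We want δ > 0 such that 0 < |s − 7| < δ implies |√s − √7| < ε.
Multiplying by the conjugate, |√s − √7| = |s − 7|/(√s + √7).
Restrict δ ≤ 7 so that |s − 7| < 7 forces s > 0, and then √s + √7 > √7.
Hence |√s − √7| < |s − 7|/√7, which is < ε once |s − 7| < √7·ε.
Take δ = min(7, √7·ε). If 0 < |s − 7| < δ then s > 0 and |√s − √7| < |s − 7|/√7 < ε.

δ = min(7, √7·ε)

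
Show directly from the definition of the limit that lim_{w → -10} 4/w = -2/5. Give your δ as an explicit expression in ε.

Suppose ε > 0. We seek δ > 0 such that 0 < |w + 10| < δ implies |4/w + 2/5| < ε.
|4/w + 2/5| = 4·|-10 − w|/(10·|w|) = 4|w + 10|/(10|w|).
Restrict δ ≤ 5. Then |w + 10| < 5 gives |w| > 5, so 10|w| > 50.
Then |4/w + 2/5| < 4|w + 10|/50, which is < ε when |w + 10| < (25/2)ε.
Take δ = min(5, (25/2)ε). Then 0 < |w + 10| < δ gives both |w + 10| < 5 and |w + 10| < (25/2)ε, so |4/w + 2/5| < ε.

δ = min(5, (25/2)ε)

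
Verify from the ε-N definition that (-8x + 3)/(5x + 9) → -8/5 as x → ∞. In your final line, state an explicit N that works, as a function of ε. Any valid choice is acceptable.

N = (87/25)/ε

Suppose ε > 0. We seek N > 0 such that x > N implies |(-8x + 3)/(5x + 9) + 8/5| < ε.
(-8x + 3)/(5x + 9) + 8/5 = (5(-8x + 3) − (-8)(5x + 9)) / (5(5x + 9)) = 87/(5(5x + 9)).
For x > 0 we have 5x + 9 > 5x, so |(-8x + 3)/(5x + 9) + 8/5| = 87/(5(5x + 9)) < 87/(5·5x) = (87/25)/x.
Thus |(-8x + 3)/(5x + 9) + 8/5| < ε whenever x > (87/25)/ε.
Take N = (87/25)/ε. If x > N then |(-8x + 3)/(5x + 9) + 8/5| < (87/25)/x < ε.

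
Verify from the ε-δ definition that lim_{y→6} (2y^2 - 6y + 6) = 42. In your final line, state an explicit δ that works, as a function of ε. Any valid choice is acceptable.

δ = min(1, ε/20)

Fix ε > 0. We want δ > 0 such that 0 < |y − 6| < δ implies |(2y^2 - 6y + 6) − 42| < ε.
(2y^2 - 6y + 6) − 42 = 2y^2 - 6y - 36 = (y − 6)(2y + 6).
So |(2y^2 - 6y + 6) − 42| = |y − 6|·|2y + 6|.
Assume first that |y − 6| < 1, so |y| < 7. Then |2y + 6| ≤ 2·7 + 6 = 20.
Hence |(2y^2 - 6y + 6) − 42| ≤ 20|y − 6| < ε provided |y − 6| < ε/20.
Choosing δ = min(1, ε/20) ensures both conditions, hence |(2y^2 - 6y + 6) − 42| < ε.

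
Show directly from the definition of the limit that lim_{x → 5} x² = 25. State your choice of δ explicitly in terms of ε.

Let ε > 0 be given. We seek δ > 0 with 0 < |x − 5| < δ ⇒ |x² − 25| < ε.
Factor: x² − 25 = (x − 5)(x + 5), so |x² − 25| = |x − 5|·|x + 5|.
Restrict δ ≤ 1. Then |x − 5| < 1 gives |x| < 6, so by the triangle inequality |x + 5| ≤ 6 + 5 = 11.
Hence |x² − 25| ≤ 11|x − 5|, which is < ε once |x − 5| < ε/11.
Take δ = min(1, ε/11). If 0 < |x − 5| < δ then both bounds hold and |x² − 25| ≤ 11|x − 5| < 11·(ε/11) = ε.

δ = min(1, ε/11)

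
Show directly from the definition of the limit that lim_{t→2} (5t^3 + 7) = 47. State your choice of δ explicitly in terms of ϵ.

Let ϵ > 0. We want δ > 0 such that 0 < |t − 2| < δ implies |(5t^3 + 7) − 47| < ϵ.
(5t^3 + 7) − 47 = 5t^3 - 40 = (t − 2)(5t^2 + 10t + 20).
So |(5t^3 + 7) − 47| = |t − 2|·|5t^2 + 10t + 20|.
Require δ ≤ 1. Then |t − 2| < 1 gives |t| < 3, and by the triangle inequality |5t^2 + 10t + 20| ≤ 5·3^2 + 10·3 + 20 = 95.
Hence |(5t^3 + 7) − 47| ≤ 95|t − 2| < ϵ provided |t − 2| < ϵ/95.
Take δ = min(1, ϵ/95). Then 0 < |t − 2| < δ gives both |t − 2| < 1 and |t − 2| < ϵ/95, so |(5t^3 + 7) − 47| < ϵ.

δ = min(1, ϵ/95)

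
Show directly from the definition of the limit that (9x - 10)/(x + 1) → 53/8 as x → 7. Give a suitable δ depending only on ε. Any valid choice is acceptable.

δ = min(4, (32/19)ε)

Let ε > 0 be given. We want δ > 0 with 0 < |x − 7| < δ ⇒ |(9x - 10)/(x + 1) − (53/8)| < ε.
Combining over a common denominator, (9x - 10)/(x + 1) − (53/8) = [(9x - 10)·8 − 53·(x + 1)] / [8·(x + 1)] = 19(x − 7) / (8(x + 1)).
So |(9x - 10)/(x + 1) − (53/8)| = 19|x − 7| / (8·|x + 1|).
Restrict δ ≤ 4. Then |x − 7| < 4 gives |x + 1| = |(x − 7) + 8| ≥ 8 − 4 = 4.
Hence |(9x - 10)/(x + 1) − (53/8)| < 19|x − 7|/(8·4) = (19/32)|x − 7|, which is < ε once |x − 7| < (32/19)ε.
Take δ = min(4, (32/19)ε). Then 0 < |x − 7| < δ forces both bounds, so |(9x - 10)/(x + 1) − (53/8)| < ε.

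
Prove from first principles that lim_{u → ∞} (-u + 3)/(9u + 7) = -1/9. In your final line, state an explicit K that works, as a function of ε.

K = (34/81)/ε

Suppose ε > 0. We seek K > 0 such that u > K implies |(-u + 3)/(9u + 7) + 1/9| < ε.
(-u + 3)/(9u + 7) + 1/9 = (9(-u + 3) − (-1)(9u + 7)) / (9(9u + 7)) = 34/(9(9u + 7)).
For u > 0 we have 9u + 7 > 9u, so |(-u + 3)/(9u + 7) + 1/9| = 34/(9(9u + 7)) < 34/(9·9u) = (34/81)/u.
Thus |(-u + 3)/(9u + 7) + 1/9| < ε whenever u > (34/81)/ε.
Take K = (34/81)/ε. If u > K then |(-u + 3)/(9u + 7) + 1/9| < (34/81)/u < ε.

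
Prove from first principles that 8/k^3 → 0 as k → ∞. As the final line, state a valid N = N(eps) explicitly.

Suppose eps > 0. For k ≥ 1, |8/k^3 − 0| = 8/k^3.
8/k^3 < eps ⇔ k^3 > 8/eps ⇔ k > (8/eps)^{1/3}.
Take N = (8/eps)^{1/3}. Then k > N implies 8/k^3 < eps.

N = (8/eps)^{1/3}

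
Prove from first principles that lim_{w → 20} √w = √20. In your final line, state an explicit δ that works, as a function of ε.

δ = min(20, √20·ε)

Fix ε > 0. We want δ > 0 such that 0 < |w − 20| < δ implies |√w − √20| < ε.
Multiplying by the conjugate, |√w − √20| = |w − 20|/(√w + √20).
Restrict δ ≤ 20 so that |w − 20| < 20 forces w > 0, and then √w + √20 > √20.
Hence |√w − √20| < |w − 20|/√20, which is < ε once |w − 20| < √20·ε.
Take δ = min(20, √20·ε). If 0 < |w − 20| < δ then w > 0 and |√w − √20| < |w − 20|/√20 < ε.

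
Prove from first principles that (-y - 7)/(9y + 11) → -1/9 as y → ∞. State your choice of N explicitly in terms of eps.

N = (52/81)/eps

Let eps > 0. We seek N > 0 such that y > N implies |(-y - 7)/(9y + 11) + 1/9| < eps.
(-y - 7)/(9y + 11) + 1/9 = (9(-y - 7) − (-1)(9y + 11)) / (9(9y + 11)) = -52/(9(9y + 11)).
For y > 0 we have 9y + 11 > 9y, so |(-y - 7)/(9y + 11) + 1/9| = 52/(9(9y + 11)) < 52/(9·9y) = (52/81)/y.
Thus |(-y - 7)/(9y + 11) + 1/9| < eps whenever y > (52/81)/eps.
Take N = (52/81)/eps. If y > N then |(-y - 7)/(9y + 11) + 1/9| < (52/81)/y < eps.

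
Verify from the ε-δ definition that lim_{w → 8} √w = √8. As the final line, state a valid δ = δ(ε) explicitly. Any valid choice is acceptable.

Fix ε > 0. We want δ > 0 such that 0 < |w − 8| < δ implies |√w − √8| < ε.
Multiplying by the conjugate, |√w − √8| = |w − 8|/(√w + √8).
Restrict δ ≤ 8 so that |w − 8| < 8 forces w > 0, and then √w + √8 > √8.
Hence |√w − √8| < |w − 8|/√8, which is < ε once |w − 8| < √8·ε.
Take δ = min(8, √8·ε). If 0 < |w − 8| < δ then w > 0 and |√w − √8| < |w − 8|/√8 < ε.

δ = min(8, √8·ε)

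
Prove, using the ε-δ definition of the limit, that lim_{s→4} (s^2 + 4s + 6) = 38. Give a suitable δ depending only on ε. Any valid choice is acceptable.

δ = min(2, ε/14)

Let ε > 0 be given. We want δ > 0 such that 0 < |s − 4| < δ implies |(s^2 + 4s + 6) − 38| < ε.
(s^2 + 4s + 6) − 38 = s^2 + 4s - 32 = (s − 4)(s + 8).
So |(s^2 + 4s + 6) − 38| = |s − 4|·|s + 8|.
Assume first that |s − 4| < 2, so |s| < 6. Then |s + 8| ≤ 6 + 8 = 14.
Hence |(s^2 + 4s + 6) − 38| ≤ 14|s − 4| < ε provided |s − 4| < ε/14.
Take δ = min(2, ε/14). Then 0 < |s − 4| < δ gives both |s − 4| < 2 and |s − 4| < ε/14, so |(s^2 + 4s + 6) − 38| < ε.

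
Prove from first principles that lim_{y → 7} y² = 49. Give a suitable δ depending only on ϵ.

Let ϵ > 0. We seek δ > 0 with 0 < |y − 7| < δ ⇒ |y² − 49| < ϵ.
Factor: y² − 49 = (y − 7)(y + 7), so |y² − 49| = |y − 7|·|y + 7|.
Impose δ ≤ 1 so that |y| < 8; then |y + 7| ≤ 15.
Hence |y² − 49| ≤ 15|y − 7|, which is < ϵ once |y − 7| < ϵ/15.
Take δ = min(1, ϵ/15). If 0 < |y − 7| < δ then both bounds hold and |y² − 49| ≤ 15|y − 7| < 15·(ϵ/15) = ϵ.

δ = min(1, ϵ/15)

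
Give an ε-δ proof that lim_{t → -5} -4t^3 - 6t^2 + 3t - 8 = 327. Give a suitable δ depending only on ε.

Suppose ε > 0. We want δ > 0 such that 0 < |t + 5| < δ implies |(-4t^3 - 6t^2 + 3t - 8) − 327| < ε.
(-4t^3 - 6t^2 + 3t - 8) − 327 = -4t^3 - 6t^2 + 3t - 335 = (t + 5)(-4t^2 + 14t - 67).
So |(-4t^3 - 6t^2 + 3t - 8) − 327| = |t + 5|·|-4t^2 + 14t - 67|.
Require δ ≤ 1. Then |t + 5| < 1 gives |t| < 6, and by the triangle inequality |-4t^2 + 14t - 67| ≤ 4·6^2 + 14·6 + 67 = 295.
Hence |(-4t^3 - 6t^2 + 3t - 8) − 327| ≤ 295|t + 5| < ε provided |t + 5| < ε/295.
Take δ = min(1, ε/295). Then 0 < |t + 5| < δ gives both |t + 5| < 1 and |t + 5| < ε/295, so |(-4t^3 - 6t^2 + 3t - 8) − 327| < ε.

δ = min(1, ε/295)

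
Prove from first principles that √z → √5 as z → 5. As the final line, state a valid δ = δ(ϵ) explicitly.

δ = min(5, √5·ϵ)

Fix ϵ > 0. We want δ > 0 such that 0 < |z − 5| < δ implies |√z − √5| < ϵ.
Multiplying by the conjugate, |√z − √5| = |z − 5|/(√z + √5).
Restrict δ ≤ 5 so that |z − 5| < 5 forces z > 0, and then √z + √5 > √5.
Hence |√z − √5| < |z − 5|/√5, which is < ϵ once |z − 5| < √5·ϵ.
Take δ = min(5, √5·ϵ). If 0 < |z − 5| < δ then z > 0 and |√z − √5| < |z − 5|/√5 < ϵ.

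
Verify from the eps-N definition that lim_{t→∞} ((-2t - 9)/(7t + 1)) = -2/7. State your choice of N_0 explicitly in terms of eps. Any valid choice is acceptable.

N_0 = (61/49)/eps

Fix eps > 0. We seek N_0 > 0 such that t > N_0 implies |(-2t - 9)/(7t + 1) + 2/7| < eps.
(-2t - 9)/(7t + 1) + 2/7 = (7(-2t - 9) − (-2)(7t + 1)) / (7(7t + 1)) = -61/(7(7t + 1)).
For t > 0 we have 7t + 1 > 7t, so |(-2t - 9)/(7t + 1) + 2/7| = 61/(7(7t + 1)) < 61/(7·7t) = (61/49)/t.
Thus |(-2t - 9)/(7t + 1) + 2/7| < eps whenever t > (61/49)/eps.
Take N_0 = (61/49)/eps. If t > N_0 then |(-2t - 9)/(7t + 1) + 2/7| < (61/49)/t < eps.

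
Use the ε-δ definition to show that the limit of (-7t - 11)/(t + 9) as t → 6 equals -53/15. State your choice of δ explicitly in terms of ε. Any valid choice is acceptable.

Suppose ε > 0. We want δ > 0 with 0 < |t − 6| < δ ⇒ |(-7t - 11)/(t + 9) + 53/15| < ε.
Combining over a common denominator, (-7t - 11)/(t + 9) + 53/15 = [(-7t - 11)·15 − (-53)·(t + 9)] / [15·(t + 9)] = -52(t − 6) / (15(t + 9)).
So |(-7t - 11)/(t + 9) + 53/15| = 52|t − 6| / (15·|t + 9|).
Restrict δ ≤ 15/2. Then |t − 6| < 15/2 gives |t + 9| = |(t − 6) + 15| ≥ 15 − 15/2 = 15/2.
Hence |(-7t - 11)/(t + 9) + 53/15| < 52|t − 6|/(15·(15/2)) = (104/225)|t − 6|, which is < ε once |t − 6| < (225/104)ε.
Take δ = min(15/2, (225/104)ε). Then 0 < |t − 6| < δ forces both bounds, so |(-7t - 11)/(t + 9) + 53/15| < ε.

δ = min(15/2, (225/104)ε)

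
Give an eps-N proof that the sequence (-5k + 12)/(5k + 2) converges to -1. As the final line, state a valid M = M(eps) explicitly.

M = (14/5)/eps

Let eps > 0 be given. For k ≥ 1, |(-5k + 12)/(5k + 2) + 1| = |70|/(5(5k + 2)) = 70/(5(5k + 2)).
Since 5k + 2 ≥ 5k for k ≥ 1, this is ≤ 70/(5·5k) = (14/5)/k.
So |(-5k + 12)/(5k + 2) + 1| < eps whenever k > (14/5)/eps.
Take M = (14/5)/eps. If k > M then |(-5k + 12)/(5k + 2) + 1| ≤ (14/5)/k < eps.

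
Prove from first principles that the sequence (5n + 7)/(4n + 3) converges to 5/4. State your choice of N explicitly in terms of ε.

N = (13/16)/ε

Suppose ε > 0. For n ≥ 1, |(5n + 7)/(4n + 3) − (5/4)| = |13|/(4(4n + 3)) = 13/(4(4n + 3)).
Since 4n + 3 ≥ 4n for n ≥ 1, this is ≤ 13/(4·4n) = (13/16)/n.
So |(5n + 7)/(4n + 3) − (5/4)| < ε whenever n > (13/16)/ε.
Take N = (13/16)/ε. If n > N then |(5n + 7)/(4n + 3) − (5/4)| ≤ (13/16)/n < ε.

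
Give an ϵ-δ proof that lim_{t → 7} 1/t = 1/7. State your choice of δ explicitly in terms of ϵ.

δ = min(7/2, (49/2)ϵ)

Let ϵ > 0. We seek δ > 0 such that 0 < |t − 7| < δ implies |1/t − (1/7)| < ϵ.
|1/t − (1/7)| = |7 − t|/(7·|t|) = |t − 7|/(7|t|).
Restrict δ ≤ 7/2. Then |t − 7| < 7/2 gives |t| > 7/2, so 7|t| > 49/2.
Then |1/t − (1/7)| < |t − 7|/(49/2), which is < ϵ when |t − 7| < (49/2)ϵ.
Take δ = min(7/2, (49/2)ϵ). Then 0 < |t − 7| < δ gives both |t − 7| < 7/2 and |t − 7| < (49/2)ϵ, so |1/t − (1/7)| < ϵ.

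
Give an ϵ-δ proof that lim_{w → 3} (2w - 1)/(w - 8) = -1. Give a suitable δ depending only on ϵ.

Let ϵ > 0. We want δ > 0 with 0 < |w − 3| < δ ⇒ |(2w - 1)/(w - 8) + 1| < ϵ.
Combining over a common denominator, (2w - 1)/(w - 8) + 1 = [(2w - 1)·(-5) − 5·(w - 8)] / [(-5)·(w - 8)] = -15(w − 3) / ((-5)(w - 8)).
So |(2w - 1)/(w - 8) + 1| = 15|w − 3| / (5·|w − 8|).
Restrict δ ≤ 5/2. Then |w − 3| < 5/2 gives |w − 8| = |(w − 3) + (-5)| ≥ 5 − 5/2 = 5/2.
Hence |(2w - 1)/(w - 8) + 1| < 15|w − 3|/(5·(5/2)) = (6/5)|w − 3|, which is < ϵ once |w − 3| < (5/6)ϵ.
Take δ = min(5/2, (5/6)ϵ). Then 0 < |w − 3| < δ forces both bounds, so |(2w - 1)/(w - 8) + 1| < ϵ.

δ = min(5/2, (5/6)ϵ)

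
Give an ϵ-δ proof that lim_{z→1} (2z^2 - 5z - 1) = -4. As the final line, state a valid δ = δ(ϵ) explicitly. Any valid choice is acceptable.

δ = min(1, ϵ/7)

Let ϵ > 0. We want δ > 0 such that 0 < |z − 1| < δ implies |(2z^2 - 5z - 1) + 4| < ϵ.
(2z^2 - 5z - 1) + 4 = 2z^2 - 5z + 3 = (z − 1)(2z - 3).
So |(2z^2 - 5z - 1) + 4| = |z − 1|·|2z - 3|.
Require δ ≤ 1. Then |z − 1| < 1 gives |z| < 2, and by the triangle inequality |2z - 3| ≤ 2·2 + 3 = 7.
Hence |(2z^2 - 5z - 1) + 4| ≤ 7|z − 1| < ϵ provided |z − 1| < ϵ/7.
Choosing δ = min(1, ϵ/7) ensures both conditions, hence |(2z^2 - 5z - 1) + 4| < ϵ.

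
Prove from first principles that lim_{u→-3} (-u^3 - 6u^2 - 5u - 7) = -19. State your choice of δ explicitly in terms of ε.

Let ε > 0 be given. We want δ > 0 such that 0 < |u + 3| < δ implies |(-u^3 - 6u^2 - 5u - 7) + 19| < ε.
(-u^3 - 6u^2 - 5u - 7) + 19 = -u^3 - 6u^2 - 5u + 12 = (u + 3)(-u^2 - 3u + 4).
So |(-u^3 - 6u^2 - 5u - 7) + 19| = |u + 3|·|-u^2 - 3u + 4|.
Require δ ≤ 1. Then |u + 3| < 1 gives |u| < 4, and by the triangle inequality |-u^2 - 3u + 4| ≤ 4^2 + 3·4 + 4 = 32.
Hence |(-u^3 - 6u^2 - 5u - 7) + 19| ≤ 32|u + 3| < ε provided |u + 3| < ε/32.
Choosing δ = min(1, ε/32) ensures both conditions, hence |(-u^3 - 6u^2 - 5u - 7) + 19| < ε.

δ = min(1, ε/32)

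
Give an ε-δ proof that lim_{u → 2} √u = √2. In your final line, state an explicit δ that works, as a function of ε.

δ = min(2, √2·ε)

Fix ε > 0. We want δ > 0 such that 0 < |u − 2| < δ implies |√u − √2| < ε.
Rationalise: √u − √2 = (u − 2)/(√u + √2), so |√u − √2| = |u − 2|/(√u + √2).
Restrict δ ≤ 2 so that |u − 2| < 2 forces u > 0, and then √u + √2 > √2.
Hence |√u − √2| < |u − 2|/√2, which is < ε once |u − 2| < √2·ε.
Take δ = min(2, √2·ε). If 0 < |u − 2| < δ then u > 0 and |√u − √2| < |u − 2|/√2 < ε.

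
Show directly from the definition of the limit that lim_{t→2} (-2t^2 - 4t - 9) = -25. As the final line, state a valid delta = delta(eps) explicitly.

Fix eps > 0. We want delta > 0 such that 0 < |t − 2| < delta implies |(-2t^2 - 4t - 9) + 25| < eps.
(-2t^2 - 4t - 9) + 25 = -2t^2 - 4t + 16 = (t − 2)(-2t - 8).
So |(-2t^2 - 4t - 9) + 25| = |t − 2|·|-2t - 8|.
Assume first that |t − 2| < 2, so |t| < 4. Then |-2t - 8| ≤ 2·4 + 8 = 16.
Hence |(-2t^2 - 4t - 9) + 25| ≤ 16|t − 2| < eps provided |t − 2| < eps/16.
Take delta = min(2, eps/16). Then 0 < |t − 2| < delta gives both |t − 2| < 2 and |t − 2| < eps/16, so |(-2t^2 - 4t - 9) + 25| < eps.

delta = min(2, eps/16)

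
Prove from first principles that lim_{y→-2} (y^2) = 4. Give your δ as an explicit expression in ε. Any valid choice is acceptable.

Let ε > 0 be given. We seek δ > 0 with 0 < |y + 2| < δ ⇒ |y^2 − 4| < ε.
Factor: y^2 − 4 = (y + 2)(y - 2), so |y^2 − 4| = |y + 2|·|y - 2|.
Restrict δ ≤ 1. Then |y + 2| < 1 gives |y| < 3, so by the triangle inequality |y - 2| ≤ 3 + 2 = 5.
Hence |y^2 − 4| ≤ 5|y + 2|, which is < ε once |y + 2| < ε/5.
Take δ = min(1, ε/5). If 0 < |y + 2| < δ then both bounds hold and |y^2 − 4| ≤ 5|y + 2| < 5·(ε/5) = ε.

δ = min(1, ε/5)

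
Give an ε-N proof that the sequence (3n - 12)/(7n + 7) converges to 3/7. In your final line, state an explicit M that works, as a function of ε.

Let ε > 0 be given. For n ≥ 1, |(3n - 12)/(7n + 7) − (3/7)| = |-105|/(7(7n + 7)) = 105/(7(7n + 7)).
Since 7n + 7 ≥ 7n for n ≥ 1, this is ≤ 105/(7·7n) = (15/7)/n.
So |(3n - 12)/(7n + 7) − (3/7)| < ε whenever n > (15/7)/ε.
Take M = (15/7)/ε. If n > M then |(3n - 12)/(7n + 7) − (3/7)| ≤ (15/7)/n < ε.

M = (15/7)/ε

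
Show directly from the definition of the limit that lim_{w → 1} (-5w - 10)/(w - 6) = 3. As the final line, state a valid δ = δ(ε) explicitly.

Suppose ε > 0. We want δ > 0 with 0 < |w − 1| < δ ⇒ |(-5w - 10)/(w - 6) − 3| < ε.
Combining over a common denominator, (-5w - 10)/(w - 6) − 3 = [(-5w - 10)·(-5) − (-15)·(w - 6)] / [(-5)·(w - 6)] = 40(w − 1) / ((-5)(w - 6)).
So |(-5w - 10)/(w - 6) − 3| = 40|w − 1| / (5·|w − 6|).
Require δ ≤ 5/2, so |w − 6| ≥ |-5| − |w − 1| > 5 − 5/2 = 5/2.
Hence |(-5w - 10)/(w - 6) − 3| < 40|w − 1|/(5·(5/2)) = (16/5)|w − 1|, which is < ε once |w − 1| < (5/16)ε.
Take δ = min(5/2, (5/16)ε). Then 0 < |w − 1| < δ forces both bounds, so |(-5w - 10)/(w - 6) − 3| < ε.

δ = min(5/2, (5/16)ε)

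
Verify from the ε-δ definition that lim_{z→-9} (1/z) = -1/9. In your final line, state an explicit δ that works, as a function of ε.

δ = min(9/2, (81/2)ε)

Suppose ε > 0. We seek δ > 0 such that 0 < |z + 9| < δ implies |1/z + 1/9| < ε.
|1/z + 1/9| = |-9 − z|/(9·|z|) = |z + 9|/(9|z|).
Require δ ≤ 9/2 so that |z| > 9 − 9/2 = 9/2, hence 9|z| > 81/2.
Then |1/z + 1/9| < |z + 9|/(81/2), which is < ε when |z + 9| < (81/2)ε.
Take δ = min(9/2, (81/2)ε). Then 0 < |z + 9| < δ gives both |z + 9| < 9/2 and |z + 9| < (81/2)ε, so |1/z + 1/9| < ε.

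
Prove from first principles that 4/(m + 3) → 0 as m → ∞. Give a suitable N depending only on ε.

Suppose ε > 0. For m ≥ 1, |4/(m + 3) − 0| = 4/(m + 3) ≤ 4/m.
We need 4/m < ε, i.e. m > 4/ε.
Take N = 4/ε. If m > N then |4/(m + 3)| ≤ 4/m < ε.

N = 4/ε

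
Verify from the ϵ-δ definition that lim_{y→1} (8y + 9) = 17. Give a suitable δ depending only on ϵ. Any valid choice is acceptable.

Let ϵ > 0. We need δ > 0 so that 0 < |y − 1| < δ implies |(8y + 9) − 17| < ϵ.
|(8y + 9) − 17| = |8y - 8| = 8|y − 1|.
So 8|y − 1| < ϵ exactly when |y − 1| < ϵ/8.
Choosing δ = ϵ/8 gives |(8y + 9) − 17| = 8|y − 1| < ϵ whenever |y − 1| < δ.

δ = ϵ/8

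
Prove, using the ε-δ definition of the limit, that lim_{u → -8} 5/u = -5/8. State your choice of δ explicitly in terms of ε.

δ = min(4, (32/5)ε)

Fix ε > 0. We seek δ > 0 such that 0 < |u + 8| < δ implies |5/u + 5/8| < ε.
|5/u + 5/8| = 5·|-8 − u|/(8·|u|) = 5|u + 8|/(8|u|).
Restrict δ ≤ 4. Then |u + 8| < 4 gives |u| > 4, so 8|u| > 32.
Then |5/u + 5/8| < 5|u + 8|/32, which is < ε when |u + 8| < (32/5)ε.
Take δ = min(4, (32/5)ε). Then 0 < |u + 8| < δ gives both |u + 8| < 4 and |u + 8| < (32/5)ε, so |5/u + 5/8| < ε.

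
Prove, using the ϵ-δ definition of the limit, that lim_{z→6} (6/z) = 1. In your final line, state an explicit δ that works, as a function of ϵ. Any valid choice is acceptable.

δ = min(3, 3ϵ)

Let ϵ > 0. We seek δ > 0 such that 0 < |z − 6| < δ implies |6/z − 1| < ϵ.
|6/z − 1| = 6·|6 − z|/(6·|z|) = 6|z − 6|/(6|z|).
Require δ ≤ 3 so that |z| > 6 − 3 = 3, hence 6|z| > 18.
Then |6/z − 1| < 6|z − 6|/18, which is < ϵ when |z − 6| < 3ϵ.
Take δ = min(3, 3ϵ). Then 0 < |z − 6| < δ gives both |z − 6| < 3 and |z − 6| < 3ϵ, so |6/z − 1| < ϵ.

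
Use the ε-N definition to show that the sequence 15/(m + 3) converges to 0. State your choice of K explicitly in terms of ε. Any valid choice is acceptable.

K = 15/ε

Fix ε > 0. For m ≥ 1, |15/(m + 3) − 0| = 15/(m + 3) ≤ 15/m.
We need 15/m < ε, i.e. m > 15/ε.
Take K = 15/ε. If m > K then |15/(m + 3)| ≤ 15/m < ε.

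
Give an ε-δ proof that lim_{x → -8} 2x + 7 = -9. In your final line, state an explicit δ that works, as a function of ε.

Fix ε > 0. We need δ > 0 so that 0 < |x + 8| < δ implies |(2x + 7) + 9| < ε.
|(2x + 7) + 9| = |2x + 16| = 2|x + 8|.
Thus it suffices that |x + 8| < ε/2.
Choosing δ = ε/2 gives |(2x + 7) + 9| = 2|x + 8| < ε whenever |x + 8| < δ.

δ = ε/2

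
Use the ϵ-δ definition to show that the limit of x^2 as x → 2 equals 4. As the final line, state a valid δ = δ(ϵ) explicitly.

δ = min(1, ϵ/5)

Let ϵ > 0. We seek δ > 0 with 0 < |x − 2| < δ ⇒ |x^2 − 4| < ϵ.
Factor: x^2 − 4 = (x − 2)(x + 2), so |x^2 − 4| = |x − 2|·|x + 2|.
Impose δ ≤ 1 so that |x| < 3; then |x + 2| ≤ 5.
Hence |x^2 − 4| ≤ 5|x − 2|, which is < ϵ once |x − 2| < ϵ/5.
Take δ = min(1, ϵ/5). If 0 < |x − 2| < δ then both bounds hold and |x^2 − 4| ≤ 5|x − 2| < 5·(ϵ/5) = ϵ.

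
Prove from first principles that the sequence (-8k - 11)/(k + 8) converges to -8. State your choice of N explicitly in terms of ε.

Fix ε > 0. For k ≥ 1, |(-8k - 11)/(k + 8) + 8| = |53|/((k + 8)) = 53/((k + 8)).
Since k + 8 ≥ k for k ≥ 1, this is ≤ 53/(k) = 53/k.
So |(-8k - 11)/(k + 8) + 8| < ε whenever k > 53/ε.
Take N = 53/ε. If k > N then |(-8k - 11)/(k + 8) + 8| ≤ 53/k < ε.

N = 53/ε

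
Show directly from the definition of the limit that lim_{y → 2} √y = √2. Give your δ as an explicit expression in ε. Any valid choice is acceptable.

Suppose ε > 0. We want δ > 0 such that 0 < |y − 2| < δ implies |√y − √2| < ε.
Rationalise: √y − √2 = (y − 2)/(√y + √2), so |√y − √2| = |y − 2|/(√y + √2).
Restrict δ ≤ 2 so that |y − 2| < 2 forces y > 0, and then √y + √2 > √2.
Hence |√y − √2| < |y − 2|/√2, which is < ε once |y − 2| < √2·ε.
Take δ = min(2, √2·ε). If 0 < |y − 2| < δ then y > 0 and |√y − √2| < |y − 2|/√2 < ε.

δ = min(2, √2·ε)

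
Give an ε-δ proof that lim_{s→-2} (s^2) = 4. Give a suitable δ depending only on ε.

Suppose ε > 0. We seek δ > 0 with 0 < |s + 2| < δ ⇒ |s^2 − 4| < ε.
Factor: s^2 − 4 = (s + 2)(s - 2), so |s^2 − 4| = |s + 2|·|s - 2|.
Restrict δ ≤ 1. Then |s + 2| < 1 gives |s| < 3, so by the triangle inequality |s - 2| ≤ 3 + 2 = 5.
Hence |s^2 − 4| ≤ 5|s + 2|, which is < ε once |s + 2| < ε/5.
Take δ = min(1, ε/5). If 0 < |s + 2| < δ then both bounds hold and |s^2 − 4| ≤ 5|s + 2| < 5·(ε/5) = ε.

δ = min(1, ε/5)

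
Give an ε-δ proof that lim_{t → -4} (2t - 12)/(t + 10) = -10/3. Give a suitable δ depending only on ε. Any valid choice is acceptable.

Let ε > 0 be given. We want δ > 0 with 0 < |t + 4| < δ ⇒ |(2t - 12)/(t + 10) + 10/3| < ε.
Combining over a common denominator, (2t - 12)/(t + 10) + 10/3 = [(2t - 12)·6 − (-20)·(t + 10)] / [6·(t + 10)] = 32(t + 4) / (6(t + 10)).
So |(2t - 12)/(t + 10) + 10/3| = 32|t + 4| / (6·|t + 10|).
Require δ ≤ 3, so |t + 10| ≥ |6| − |t + 4| > 6 − 3 = 3.
Hence |(2t - 12)/(t + 10) + 10/3| < 32|t + 4|/(6·3) = (16/9)|t + 4|, which is < ε once |t + 4| < (9/16)ε.
Take δ = min(3, (9/16)ε). Then 0 < |t + 4| < δ forces both bounds, so |(2t - 12)/(t + 10) + 10/3| < ε.

δ = min(3, (9/16)ε)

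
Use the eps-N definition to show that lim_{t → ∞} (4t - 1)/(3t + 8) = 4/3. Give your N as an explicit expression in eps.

N = (35/9)/eps

Let eps > 0. We seek N > 0 such that t > N implies |(4t - 1)/(3t + 8) − (4/3)| < eps.
(4t - 1)/(3t + 8) − (4/3) = (3(4t - 1) − 4(3t + 8)) / (3(3t + 8)) = -35/(3(3t + 8)).
For t > 0 we have 3t + 8 > 3t, so |(4t - 1)/(3t + 8) − (4/3)| = 35/(3(3t + 8)) < 35/(3·3t) = (35/9)/t.
Thus |(4t - 1)/(3t + 8) − (4/3)| < eps whenever t > (35/9)/eps.
Take N = (35/9)/eps. If t > N then |(4t - 1)/(3t + 8) − (4/3)| < (35/9)/t < eps.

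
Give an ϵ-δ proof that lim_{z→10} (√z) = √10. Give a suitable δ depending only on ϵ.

δ = min(10, √10·ϵ)

Suppose ϵ > 0. We want δ > 0 such that 0 < |z − 10| < δ implies |√z − √10| < ϵ.
Rationalise: √z − √10 = (z − 10)/(√z + √10), so |√z − √10| = |z − 10|/(√z + √10).
Restrict δ ≤ 10 so that |z − 10| < 10 forces z > 0, and then √z + √10 > √10.
Hence |√z − √10| < |z − 10|/√10, which is < ϵ once |z − 10| < √10·ϵ.
Take δ = min(10, √10·ϵ). If 0 < |z − 10| < δ then z > 0 and |√z − √10| < |z − 10|/√10 < ϵ.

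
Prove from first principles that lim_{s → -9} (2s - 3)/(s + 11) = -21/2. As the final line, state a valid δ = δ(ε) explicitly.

Suppose ε > 0. We want δ > 0 with 0 < |s + 9| < δ ⇒ |(2s - 3)/(s + 11) + 21/2| < ε.
Combining over a common denominator, (2s - 3)/(s + 11) + 21/2 = [(2s - 3)·2 − (-21)·(s + 11)] / [2·(s + 11)] = 25(s + 9) / (2(s + 11)).
So |(2s - 3)/(s + 11) + 21/2| = 25|s + 9| / (2·|s + 11|).
Require δ ≤ 1, so |s + 11| ≥ |2| − |s + 9| > 2 − 1 = 1.
Hence |(2s - 3)/(s + 11) + 21/2| < 25|s + 9|/(2·1) = (25/2)|s + 9|, which is < ε once |s + 9| < (2/25)ε.
Take δ = min(1, (2/25)ε). Then 0 < |s + 9| < δ forces both bounds, so |(2s - 3)/(s + 11) + 21/2| < ε.

δ = min(1, (2/25)ε)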